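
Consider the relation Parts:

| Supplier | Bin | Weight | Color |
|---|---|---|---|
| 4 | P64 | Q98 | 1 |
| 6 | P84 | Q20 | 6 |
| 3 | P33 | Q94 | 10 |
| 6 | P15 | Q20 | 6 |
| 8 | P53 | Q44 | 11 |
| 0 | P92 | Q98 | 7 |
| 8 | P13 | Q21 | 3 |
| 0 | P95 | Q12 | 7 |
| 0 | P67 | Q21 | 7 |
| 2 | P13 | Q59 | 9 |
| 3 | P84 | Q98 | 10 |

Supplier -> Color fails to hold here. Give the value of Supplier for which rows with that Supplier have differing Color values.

Supplier=4: 1 row → Color = 1 ✓
Supplier=6: 2 rows → Color = 6, 6 ✓
Supplier=3: 2 rows → Color = 10, 10 ✓
Supplier=8: 2 rows → Color takes values {11, 3} — violation
Supplier=0: 3 rows → Color = 7, 7, 7 ✓
Supplier=2: 1 row → Color = 9 ✓
The only Supplier value with inconsistent Color is Supplier=8.

8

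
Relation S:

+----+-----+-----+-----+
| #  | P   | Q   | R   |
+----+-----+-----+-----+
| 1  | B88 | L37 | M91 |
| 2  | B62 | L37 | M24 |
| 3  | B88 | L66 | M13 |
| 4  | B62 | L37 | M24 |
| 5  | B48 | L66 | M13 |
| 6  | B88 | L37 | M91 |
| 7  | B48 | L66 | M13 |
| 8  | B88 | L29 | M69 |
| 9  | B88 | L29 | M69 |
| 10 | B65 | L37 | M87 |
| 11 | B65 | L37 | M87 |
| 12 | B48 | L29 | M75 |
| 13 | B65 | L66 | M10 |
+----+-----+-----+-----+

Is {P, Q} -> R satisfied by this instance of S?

(P=B88, Q=L37): rows 1, 6 → R = M91, M91 ✓
(P=B62, Q=L37): rows 2, 4 → R = M24, M24 ✓
(P=B88, Q=L66): row 3 → R = M13 ✓
(P=B48, Q=L66): rows 5, 7 → R = M13, M13 ✓
(P=B88, Q=L29): rows 8, 9 → R = M69, M69 ✓
(P=B65, Q=L37): rows 10, 11 → R = M87, M87 ✓
(P=B48, Q=L29): row 12 → R = M75 ✓
(P=B65, Q=L66): row 13 → R = M10 ✓
Every {P, Q} value is associated with a single R value, so {P, Q} -> R holds.

Yes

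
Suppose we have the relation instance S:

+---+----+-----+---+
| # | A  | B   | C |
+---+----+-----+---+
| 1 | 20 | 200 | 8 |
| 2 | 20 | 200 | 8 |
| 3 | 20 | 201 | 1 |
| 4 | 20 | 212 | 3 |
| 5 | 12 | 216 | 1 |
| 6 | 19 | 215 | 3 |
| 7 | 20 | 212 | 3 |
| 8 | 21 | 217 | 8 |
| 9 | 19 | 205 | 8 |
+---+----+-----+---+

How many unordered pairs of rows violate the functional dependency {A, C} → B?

0

(A=20, C=8): all 2 rows agree on B — 0 pairs.
(A=20, C=3): all 2 rows agree on B — 0 pairs.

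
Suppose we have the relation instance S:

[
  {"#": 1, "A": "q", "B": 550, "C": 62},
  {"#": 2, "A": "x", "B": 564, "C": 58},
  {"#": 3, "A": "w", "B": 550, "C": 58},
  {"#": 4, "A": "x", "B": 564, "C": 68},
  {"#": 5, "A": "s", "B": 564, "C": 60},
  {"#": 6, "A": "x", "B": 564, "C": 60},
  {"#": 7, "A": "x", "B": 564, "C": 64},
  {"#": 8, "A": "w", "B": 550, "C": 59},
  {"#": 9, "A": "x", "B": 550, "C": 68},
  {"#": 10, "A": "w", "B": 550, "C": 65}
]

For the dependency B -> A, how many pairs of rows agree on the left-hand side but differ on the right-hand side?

11

B=550: violating pairs (1,3), (1,8), (1,9), (1,10), (3,9), (8,9), (9,10) — 7 pairs.
B=564: violating pairs (2,5), (4,5), (5,6), (5,7) — 4 pairs.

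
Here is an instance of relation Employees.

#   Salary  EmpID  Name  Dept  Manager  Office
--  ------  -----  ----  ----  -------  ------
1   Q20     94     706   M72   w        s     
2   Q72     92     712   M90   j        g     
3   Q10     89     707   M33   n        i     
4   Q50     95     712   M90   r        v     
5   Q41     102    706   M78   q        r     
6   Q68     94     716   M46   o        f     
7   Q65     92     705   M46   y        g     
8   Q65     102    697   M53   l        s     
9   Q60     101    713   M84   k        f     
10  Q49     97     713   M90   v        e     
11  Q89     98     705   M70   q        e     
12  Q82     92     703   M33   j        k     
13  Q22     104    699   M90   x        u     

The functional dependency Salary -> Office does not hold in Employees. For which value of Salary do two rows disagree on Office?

Salary=Q20: row 1 → Office = s ✓
Salary=Q72: row 2 → Office = g ✓
Salary=Q10: row 3 → Office = i ✓
Salary=Q50: row 4 → Office = v ✓
Salary=Q41: row 5 → Office = r ✓
Salary=Q68: row 6 → Office = f ✓
Salary=Q65: rows 7, 8 → Office takes values {g, s} — violation
Salary=Q60: row 9 → Office = f ✓
Salary=Q49: row 10 → Office = e ✓
Salary=Q89: row 11 → Office = e ✓
Salary=Q82: row 12 → Office = k ✓
Salary=Q22: row 13 → Office = u ✓
The only Salary value with inconsistent Office is Salary=Q65.

Q65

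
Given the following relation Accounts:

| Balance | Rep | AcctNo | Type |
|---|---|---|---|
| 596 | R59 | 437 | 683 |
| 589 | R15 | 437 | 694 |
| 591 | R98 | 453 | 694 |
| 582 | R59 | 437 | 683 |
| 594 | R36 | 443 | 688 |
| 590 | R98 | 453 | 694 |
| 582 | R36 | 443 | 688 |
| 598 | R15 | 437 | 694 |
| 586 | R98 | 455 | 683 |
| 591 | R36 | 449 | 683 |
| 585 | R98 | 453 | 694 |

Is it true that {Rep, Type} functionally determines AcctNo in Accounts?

Yes

(Rep=R59, Type=683): 2 rows → AcctNo = 437, 437 ✓
(Rep=R15, Type=694): 2 rows → AcctNo = 437, 437 ✓
(Rep=R98, Type=694): 3 rows → AcctNo = 453, 453, 453 ✓
(Rep=R36, Type=688): 2 rows → AcctNo = 443, 443 ✓
(Rep=R98, Type=683): 1 row → AcctNo = 455 ✓
(Rep=R36, Type=683): 1 row → AcctNo = 449 ✓
Every {Rep, Type} value is associated with a single AcctNo value, so {Rep, Type} → AcctNo holds.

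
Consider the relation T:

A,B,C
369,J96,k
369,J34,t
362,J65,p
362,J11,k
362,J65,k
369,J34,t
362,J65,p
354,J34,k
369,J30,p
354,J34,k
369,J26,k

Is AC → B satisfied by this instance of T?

(A=369, C=k): 2 rows → B takes values {J96, J26} — violation
(A=369, C=t): 2 rows → B = J34, J34 ✓
(A=362, C=p): 2 rows → B = J65, J65 ✓
(A=362, C=k): 2 rows → B takes values {J11, J65} — violation
(A=354, C=k): 2 rows → B = J34, J34 ✓
(A=369, C=p): 1 row → B = J30 ✓
Two rows agree on AC but differ on B, so AC → B does not hold.

No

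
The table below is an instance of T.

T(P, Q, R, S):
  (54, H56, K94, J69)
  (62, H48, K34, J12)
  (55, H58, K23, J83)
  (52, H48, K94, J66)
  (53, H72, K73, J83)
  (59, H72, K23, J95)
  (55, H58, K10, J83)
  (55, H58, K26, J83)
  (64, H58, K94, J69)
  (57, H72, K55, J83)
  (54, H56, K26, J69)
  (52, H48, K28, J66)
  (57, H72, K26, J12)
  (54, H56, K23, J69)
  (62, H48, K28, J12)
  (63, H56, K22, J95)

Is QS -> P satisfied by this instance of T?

No

(Q=H56, S=J69): 3 rows → P = 54, 54, 54 ✓
(Q=H48, S=J12): 2 rows → P = 62, 62 ✓
(Q=H58, S=J83): 3 rows → P = 55, 55, 55 ✓
(Q=H48, S=J66): 2 rows → P = 52, 52 ✓
(Q=H72, S=J83): 2 rows → P takes values {53, 57} — violation
(Q=H72, S=J95): 1 row → P = 59 ✓
(Q=H58, S=J69): 1 row → P = 64 ✓
(Q=H72, S=J12): 1 row → P = 57 ✓
(Q=H56, S=J95): 1 row → P = 63 ✓
Two rows agree on QS but differ on P, so QS -> P does not hold.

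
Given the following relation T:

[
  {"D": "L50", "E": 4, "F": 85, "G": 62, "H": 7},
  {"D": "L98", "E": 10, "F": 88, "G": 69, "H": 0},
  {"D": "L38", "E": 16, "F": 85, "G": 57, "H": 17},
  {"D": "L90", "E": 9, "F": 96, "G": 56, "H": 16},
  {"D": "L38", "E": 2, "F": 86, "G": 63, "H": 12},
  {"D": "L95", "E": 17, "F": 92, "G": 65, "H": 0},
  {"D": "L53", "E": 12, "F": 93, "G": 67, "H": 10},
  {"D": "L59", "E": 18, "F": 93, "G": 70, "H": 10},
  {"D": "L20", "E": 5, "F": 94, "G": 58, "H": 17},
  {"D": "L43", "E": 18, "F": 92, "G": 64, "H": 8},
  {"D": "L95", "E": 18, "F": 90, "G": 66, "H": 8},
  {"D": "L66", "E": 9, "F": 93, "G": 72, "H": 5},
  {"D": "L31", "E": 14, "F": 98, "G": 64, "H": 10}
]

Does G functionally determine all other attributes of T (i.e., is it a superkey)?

No

Two distinct rows share G=64, so G does not determine every attribute — not a superkey.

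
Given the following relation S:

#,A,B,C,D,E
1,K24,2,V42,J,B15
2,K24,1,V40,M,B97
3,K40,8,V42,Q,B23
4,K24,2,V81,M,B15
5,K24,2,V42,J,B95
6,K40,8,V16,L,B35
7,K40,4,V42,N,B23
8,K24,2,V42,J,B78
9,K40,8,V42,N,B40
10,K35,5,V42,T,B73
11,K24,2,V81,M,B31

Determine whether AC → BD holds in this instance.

(A=K24, C=V42): rows 1, 5, 8 → {B,D} = (2, J), (2, J), (2, J) ✓
(A=K24, C=V40): row 2 → {B,D} = (1, M) ✓
(A=K40, C=V42): rows 3, 7, 9 → {B,D} takes values {(8, Q), (4, N), (8, N)} — violation
(A=K24, C=V81): rows 4, 11 → {B,D} = (2, M), (2, M) ✓
(A=K40, C=V16): row 6 → {B,D} = (8, L) ✓
(A=K35, C=V42): row 10 → {B,D} = (5, T) ✓
Two rows agree on AC but differ on BD, so AC → BD does not hold.

No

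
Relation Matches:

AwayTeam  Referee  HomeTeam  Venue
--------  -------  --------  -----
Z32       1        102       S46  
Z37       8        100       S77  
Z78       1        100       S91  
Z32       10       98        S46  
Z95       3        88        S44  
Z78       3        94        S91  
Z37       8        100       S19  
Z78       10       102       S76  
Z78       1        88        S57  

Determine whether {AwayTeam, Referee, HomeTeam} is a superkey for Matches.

Two distinct rows share (AwayTeam=Z37, Referee=8, HomeTeam=100), so {AwayTeam, Referee, HomeTeam} does not determine every attribute — not a superkey.

No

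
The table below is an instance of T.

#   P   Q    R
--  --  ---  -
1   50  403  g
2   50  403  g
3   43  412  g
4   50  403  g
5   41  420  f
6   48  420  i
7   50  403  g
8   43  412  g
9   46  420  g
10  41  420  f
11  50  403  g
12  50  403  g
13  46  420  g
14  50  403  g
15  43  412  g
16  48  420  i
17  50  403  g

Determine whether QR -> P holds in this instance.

Yes

(Q=403, R=g): rows 1, 2, 4, 7, 11, 12, 14, 17 → P = 50, 50, 50, 50, 50, 50, 50, 50 ✓
(Q=412, R=g): rows 3, 8, 15 → P = 43, 43, 43 ✓
(Q=420, R=f): rows 5, 10 → P = 41, 41 ✓
(Q=420, R=i): rows 6, 16 → P = 48, 48 ✓
(Q=420, R=g): rows 9, 13 → P = 46, 46 ✓
Every QR value is associated with a single P value, so QR -> P holds.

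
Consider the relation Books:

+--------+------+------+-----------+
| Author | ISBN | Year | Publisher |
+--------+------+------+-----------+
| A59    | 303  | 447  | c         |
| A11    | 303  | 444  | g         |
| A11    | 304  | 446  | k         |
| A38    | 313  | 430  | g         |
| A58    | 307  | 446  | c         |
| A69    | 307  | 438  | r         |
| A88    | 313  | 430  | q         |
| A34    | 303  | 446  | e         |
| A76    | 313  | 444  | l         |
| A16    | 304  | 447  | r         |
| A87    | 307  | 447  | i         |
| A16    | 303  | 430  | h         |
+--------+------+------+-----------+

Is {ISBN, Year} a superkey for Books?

No

Two distinct rows share (ISBN=313, Year=430), so {ISBN, Year} does not determine every attribute — not a superkey.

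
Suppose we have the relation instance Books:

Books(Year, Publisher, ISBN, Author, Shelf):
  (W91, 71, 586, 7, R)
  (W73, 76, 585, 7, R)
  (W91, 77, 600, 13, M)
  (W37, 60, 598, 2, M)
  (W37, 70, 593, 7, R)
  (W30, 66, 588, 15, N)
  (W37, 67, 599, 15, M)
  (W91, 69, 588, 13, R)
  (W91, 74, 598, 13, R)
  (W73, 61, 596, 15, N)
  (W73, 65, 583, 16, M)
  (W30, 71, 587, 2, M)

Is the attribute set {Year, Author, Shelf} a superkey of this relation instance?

No

Two distinct rows share (Year=W91, Author=13, Shelf=R), so {Year, Author, Shelf} does not determine every attribute — not a superkey.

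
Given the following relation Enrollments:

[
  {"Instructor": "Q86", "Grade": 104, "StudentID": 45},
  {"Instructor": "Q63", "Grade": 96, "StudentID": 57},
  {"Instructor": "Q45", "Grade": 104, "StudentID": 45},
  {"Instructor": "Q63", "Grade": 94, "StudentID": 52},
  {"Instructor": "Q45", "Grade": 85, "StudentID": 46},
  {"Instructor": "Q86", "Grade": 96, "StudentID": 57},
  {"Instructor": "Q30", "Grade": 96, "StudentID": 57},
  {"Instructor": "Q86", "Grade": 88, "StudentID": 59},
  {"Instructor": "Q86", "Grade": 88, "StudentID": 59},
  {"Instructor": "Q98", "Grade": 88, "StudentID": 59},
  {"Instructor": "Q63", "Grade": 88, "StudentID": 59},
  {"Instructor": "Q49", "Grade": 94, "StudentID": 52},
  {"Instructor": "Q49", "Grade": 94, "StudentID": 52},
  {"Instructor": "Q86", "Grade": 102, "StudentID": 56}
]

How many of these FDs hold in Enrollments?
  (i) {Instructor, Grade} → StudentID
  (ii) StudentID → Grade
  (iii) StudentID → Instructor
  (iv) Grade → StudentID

3

(i) {Instructor, Grade} → StudentID: every LHS value maps to a single RHS value — holds.
(ii) StudentID → Grade: every LHS value maps to a single RHS value — holds.
(iii) StudentID → Instructor: StudentID=45: 2 rows → Instructor takes values {Q86, Q45} — violation; StudentID=57: 3 rows → Instructor takes values {Q63, Q86, Q30} — violation; StudentID=52: 3 rows → Instructor takes values {Q63, Q49} — violation; StudentID=59: 4 rows → Instructor takes values {Q86, Q98, Q63} — violation — fails.
(iv) Grade → StudentID: every LHS value maps to a single RHS value — holds.
3 of the 4 dependencies hold.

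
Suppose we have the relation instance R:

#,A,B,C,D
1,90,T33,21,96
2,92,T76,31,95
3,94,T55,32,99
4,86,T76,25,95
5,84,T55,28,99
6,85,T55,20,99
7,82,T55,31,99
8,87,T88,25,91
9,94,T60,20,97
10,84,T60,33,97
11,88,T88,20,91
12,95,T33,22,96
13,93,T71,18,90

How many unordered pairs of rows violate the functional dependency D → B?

0

D=96: all 2 rows agree on B — 0 pairs.
D=95: all 2 rows agree on B — 0 pairs.
D=99: all 4 rows agree on B — 0 pairs.
D=91: all 2 rows agree on B — 0 pairs.
D=97: all 2 rows agree on B — 0 pairs.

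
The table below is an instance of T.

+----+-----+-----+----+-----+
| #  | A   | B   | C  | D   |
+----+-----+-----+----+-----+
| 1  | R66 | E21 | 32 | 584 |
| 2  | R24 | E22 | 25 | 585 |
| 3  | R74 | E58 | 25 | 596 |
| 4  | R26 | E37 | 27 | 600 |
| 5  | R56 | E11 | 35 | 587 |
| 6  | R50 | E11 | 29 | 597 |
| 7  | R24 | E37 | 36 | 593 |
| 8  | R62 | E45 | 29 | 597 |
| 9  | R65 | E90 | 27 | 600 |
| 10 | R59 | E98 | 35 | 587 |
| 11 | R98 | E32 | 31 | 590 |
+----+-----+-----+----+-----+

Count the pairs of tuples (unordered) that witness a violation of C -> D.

C=25: violating pairs (2,3) — 1 pair.
C=27: all 2 rows agree on D — 0 pairs.
C=35: all 2 rows agree on D — 0 pairs.
C=29: all 2 rows agree on D — 0 pairs.

1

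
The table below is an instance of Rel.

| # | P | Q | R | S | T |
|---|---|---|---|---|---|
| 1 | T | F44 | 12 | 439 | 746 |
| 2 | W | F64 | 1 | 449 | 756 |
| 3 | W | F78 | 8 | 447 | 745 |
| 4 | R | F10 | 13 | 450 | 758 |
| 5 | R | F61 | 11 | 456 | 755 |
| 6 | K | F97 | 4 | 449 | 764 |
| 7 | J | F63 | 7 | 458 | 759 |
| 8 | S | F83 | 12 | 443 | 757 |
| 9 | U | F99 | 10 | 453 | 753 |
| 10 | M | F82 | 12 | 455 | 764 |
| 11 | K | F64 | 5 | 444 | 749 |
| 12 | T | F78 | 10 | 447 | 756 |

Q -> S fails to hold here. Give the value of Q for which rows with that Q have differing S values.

Q=F44: row 1 → S = 439 ✓
Q=F64: rows 2, 11 → S takes values {449, 444} — violation
Q=F78: rows 3, 12 → S = 447, 447 ✓
Q=F10: row 4 → S = 450 ✓
Q=F61: row 5 → S = 456 ✓
Q=F97: row 6 → S = 449 ✓
Q=F63: row 7 → S = 458 ✓
Q=F83: row 8 → S = 443 ✓
Q=F99: row 9 → S = 453 ✓
Q=F82: row 10 → S = 455 ✓
The only Q value with inconsistent S is Q=F64.

F64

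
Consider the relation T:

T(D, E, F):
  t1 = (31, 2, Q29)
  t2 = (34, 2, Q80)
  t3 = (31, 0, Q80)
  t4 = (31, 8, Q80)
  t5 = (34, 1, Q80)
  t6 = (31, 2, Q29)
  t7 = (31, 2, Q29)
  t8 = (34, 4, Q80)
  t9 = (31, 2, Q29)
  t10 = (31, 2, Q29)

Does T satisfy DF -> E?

(D=31, F=Q29): rows 1, 6, 7, 9, 10 → E = 2, 2, 2, 2, 2 ✓
(D=34, F=Q80): rows 2, 5, 8 → E takes values {2, 1, 4} — violation
(D=31, F=Q80): rows 3, 4 → E takes values {0, 8} — violation
Two rows agree on DF but differ on E, so DF -> E does not hold.

No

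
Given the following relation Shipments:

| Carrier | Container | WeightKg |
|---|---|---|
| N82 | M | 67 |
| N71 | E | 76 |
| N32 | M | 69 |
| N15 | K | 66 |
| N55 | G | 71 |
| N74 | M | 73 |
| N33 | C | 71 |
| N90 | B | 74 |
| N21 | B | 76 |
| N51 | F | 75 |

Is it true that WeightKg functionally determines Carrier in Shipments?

WeightKg=67: 1 row → Carrier = N82 ✓
WeightKg=76: 2 rows → Carrier takes values {N71, N21} — violation
WeightKg=69: 1 row → Carrier = N32 ✓
WeightKg=66: 1 row → Carrier = N15 ✓
WeightKg=71: 2 rows → Carrier takes values {N55, N33} — violation
WeightKg=73: 1 row → Carrier = N74 ✓
WeightKg=74: 1 row → Carrier = N90 ✓
WeightKg=75: 1 row → Carrier = N51 ✓
Two rows agree on WeightKg but differ on Carrier, so WeightKg → Carrier does not hold.

No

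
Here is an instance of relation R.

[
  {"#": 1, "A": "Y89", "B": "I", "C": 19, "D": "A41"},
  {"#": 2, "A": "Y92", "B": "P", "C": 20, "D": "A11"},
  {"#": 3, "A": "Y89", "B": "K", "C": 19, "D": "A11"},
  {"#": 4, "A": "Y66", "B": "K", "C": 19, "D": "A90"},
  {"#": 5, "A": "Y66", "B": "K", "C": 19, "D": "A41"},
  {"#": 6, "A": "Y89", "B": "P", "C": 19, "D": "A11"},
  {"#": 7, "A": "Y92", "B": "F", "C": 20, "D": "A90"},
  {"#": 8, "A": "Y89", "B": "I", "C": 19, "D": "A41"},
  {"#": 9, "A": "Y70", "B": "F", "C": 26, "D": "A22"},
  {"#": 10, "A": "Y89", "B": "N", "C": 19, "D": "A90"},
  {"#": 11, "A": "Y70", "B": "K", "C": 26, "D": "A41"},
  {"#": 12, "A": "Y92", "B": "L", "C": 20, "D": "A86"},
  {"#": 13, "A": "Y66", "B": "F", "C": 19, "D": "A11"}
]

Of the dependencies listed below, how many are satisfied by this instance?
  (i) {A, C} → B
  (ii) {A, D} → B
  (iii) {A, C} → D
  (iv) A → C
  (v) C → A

1

(i) {A, C} → B: (A=Y89, C=19): rows 1, 3, 6, 8, 10 → B takes values {I, K, P, N} — violation; (A=Y92, C=20): rows 2, 7, 12 → B takes values {P, F, L} — violation; (A=Y66, C=19): rows 4, 5, 13 → B takes values {K, F} — violation; (A=Y70, C=26): rows 9, 11 → B takes values {F, K} — violation — fails.
(ii) {A, D} → B: (A=Y89, D=A11): rows 3, 6 → B takes values {K, P} — violation — fails.
(iii) {A, C} → D: (A=Y89, C=19): rows 1, 3, 6, 8, 10 → D takes values {A41, A11, A90} — violation; (A=Y92, C=20): rows 2, 7, 12 → D takes values {A11, A90, A86} — violation; (A=Y66, C=19): rows 4, 5, 13 → D takes values {A90, A41, A11} — violation; (A=Y70, C=26): rows 9, 11 → D takes values {A22, A41} — violation — fails.
(iv) A → C: every LHS value maps to a single RHS value — holds.
(v) C → A: C=19: rows 1, 3, 4, 5, 6, 8, 10, 13 → A takes values {Y89, Y66} — violation — fails.
1 of the 5 dependencies holds.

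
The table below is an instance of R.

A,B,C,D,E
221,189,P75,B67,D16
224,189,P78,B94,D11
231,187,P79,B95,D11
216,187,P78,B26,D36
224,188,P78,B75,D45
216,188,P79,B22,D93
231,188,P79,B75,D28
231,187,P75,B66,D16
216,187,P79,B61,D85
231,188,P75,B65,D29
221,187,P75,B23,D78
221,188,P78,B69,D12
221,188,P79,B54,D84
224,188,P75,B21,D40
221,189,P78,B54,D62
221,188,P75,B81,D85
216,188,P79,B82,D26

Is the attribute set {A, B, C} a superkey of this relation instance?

Two distinct rows share (A=216, B=188, C=P79), so {A, B, C} does not determine every attribute — not a superkey.

No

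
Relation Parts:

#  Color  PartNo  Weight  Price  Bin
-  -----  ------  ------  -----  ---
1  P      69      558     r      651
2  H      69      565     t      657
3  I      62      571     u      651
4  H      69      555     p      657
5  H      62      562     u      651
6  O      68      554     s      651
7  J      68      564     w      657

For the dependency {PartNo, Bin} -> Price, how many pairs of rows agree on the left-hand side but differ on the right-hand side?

1

(PartNo=69, Bin=657): violating pairs (2,4) — 1 pair.
(PartNo=62, Bin=651): all 2 rows agree on Price — 0 pairs.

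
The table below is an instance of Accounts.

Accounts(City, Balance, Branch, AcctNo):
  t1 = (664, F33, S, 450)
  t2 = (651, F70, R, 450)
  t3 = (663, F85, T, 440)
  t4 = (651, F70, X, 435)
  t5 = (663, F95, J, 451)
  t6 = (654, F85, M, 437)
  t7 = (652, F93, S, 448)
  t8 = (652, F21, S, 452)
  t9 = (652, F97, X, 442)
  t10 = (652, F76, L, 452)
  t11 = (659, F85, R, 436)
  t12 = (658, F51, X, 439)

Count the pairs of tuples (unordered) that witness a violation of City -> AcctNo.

City=651: violating pairs (2,4) — 1 pair.
City=663: violating pairs (3,5) — 1 pair.
City=652: violating pairs (7,8), (7,9), (7,10), (8,9), (9,10) — 5 pairs.

7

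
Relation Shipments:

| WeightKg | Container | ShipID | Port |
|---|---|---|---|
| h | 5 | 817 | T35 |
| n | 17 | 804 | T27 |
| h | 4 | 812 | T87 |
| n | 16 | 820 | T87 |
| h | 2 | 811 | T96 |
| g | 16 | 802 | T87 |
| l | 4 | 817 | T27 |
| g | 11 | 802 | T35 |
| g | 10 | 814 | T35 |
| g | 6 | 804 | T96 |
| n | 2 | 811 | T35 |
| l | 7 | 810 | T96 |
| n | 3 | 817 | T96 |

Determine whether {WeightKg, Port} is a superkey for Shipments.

Two distinct rows share (WeightKg=g, Port=T35), so {WeightKg, Port} does not determine every attribute — not a superkey.

No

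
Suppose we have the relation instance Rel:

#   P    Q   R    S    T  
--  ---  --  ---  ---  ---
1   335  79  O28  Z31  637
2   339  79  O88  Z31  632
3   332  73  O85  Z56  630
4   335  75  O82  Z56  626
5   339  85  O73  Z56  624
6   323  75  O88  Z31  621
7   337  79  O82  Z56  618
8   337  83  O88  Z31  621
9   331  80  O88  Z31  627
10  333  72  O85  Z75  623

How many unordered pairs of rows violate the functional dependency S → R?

9

S=Z31: violating pairs (1,2), (1,6), (1,8), (1,9) — 4 pairs.
S=Z56: violating pairs (3,4), (3,5), (3,7), (4,5), (5,7) — 5 pairs.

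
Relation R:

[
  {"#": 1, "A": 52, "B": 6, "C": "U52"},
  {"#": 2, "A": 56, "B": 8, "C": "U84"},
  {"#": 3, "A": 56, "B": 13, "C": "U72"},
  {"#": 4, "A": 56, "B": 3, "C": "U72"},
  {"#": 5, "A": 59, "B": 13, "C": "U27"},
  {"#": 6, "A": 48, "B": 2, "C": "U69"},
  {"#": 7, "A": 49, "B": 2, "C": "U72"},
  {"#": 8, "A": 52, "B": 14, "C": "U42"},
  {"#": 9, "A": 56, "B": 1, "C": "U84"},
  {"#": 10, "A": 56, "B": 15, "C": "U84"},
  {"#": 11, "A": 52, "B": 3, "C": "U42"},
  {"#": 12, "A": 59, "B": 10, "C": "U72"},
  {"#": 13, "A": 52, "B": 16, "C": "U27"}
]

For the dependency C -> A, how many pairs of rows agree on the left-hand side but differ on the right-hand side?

C=U84: all 3 rows agree on A — 0 pairs.
C=U72: violating pairs (3,7), (3,12), (4,7), (4,12), (7,12) — 5 pairs.
C=U27: violating pairs (5,13) — 1 pair.
C=U42: all 2 rows agree on A — 0 pairs.

6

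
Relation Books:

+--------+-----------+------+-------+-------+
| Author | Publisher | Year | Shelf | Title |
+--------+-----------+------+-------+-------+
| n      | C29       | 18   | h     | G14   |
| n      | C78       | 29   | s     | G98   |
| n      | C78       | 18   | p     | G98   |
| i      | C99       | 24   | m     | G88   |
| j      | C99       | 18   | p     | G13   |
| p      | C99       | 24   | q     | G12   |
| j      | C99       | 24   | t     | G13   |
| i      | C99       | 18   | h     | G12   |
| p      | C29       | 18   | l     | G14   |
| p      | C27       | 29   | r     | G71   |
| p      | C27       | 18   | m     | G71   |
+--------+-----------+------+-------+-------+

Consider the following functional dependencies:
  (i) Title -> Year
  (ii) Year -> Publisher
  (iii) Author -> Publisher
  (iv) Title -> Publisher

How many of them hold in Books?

(i) Title -> Year: Title=G98: 2 rows → Year takes values {29, 18} — violation; Title=G13: 2 rows → Year takes values {18, 24} — violation; Title=G12: 2 rows → Year takes values {24, 18} — violation; Title=G71: 2 rows → Year takes values {29, 18} — violation — fails.
(ii) Year -> Publisher: Year=18: 6 rows → Publisher takes values {C29, C78, C99, C27} — violation; Year=29: 2 rows → Publisher takes values {C78, C27} — violation — fails.
(iii) Author -> Publisher: Author=n: 3 rows → Publisher takes values {C29, C78} — violation; Author=p: 4 rows → Publisher takes values {C99, C29, C27} — violation — fails.
(iv) Title -> Publisher: every LHS value maps to a single RHS value — holds.
1 of the 4 dependencies holds.

1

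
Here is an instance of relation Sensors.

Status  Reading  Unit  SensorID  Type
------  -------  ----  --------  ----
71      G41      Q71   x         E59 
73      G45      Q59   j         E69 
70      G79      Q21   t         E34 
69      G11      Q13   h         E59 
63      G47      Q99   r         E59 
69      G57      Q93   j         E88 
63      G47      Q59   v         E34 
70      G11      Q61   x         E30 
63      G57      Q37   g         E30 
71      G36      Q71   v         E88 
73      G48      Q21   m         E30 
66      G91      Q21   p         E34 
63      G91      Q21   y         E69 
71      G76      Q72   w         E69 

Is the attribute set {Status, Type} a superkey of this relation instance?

All 14 rows have distinct {Status, Type} values, so {Status, Type} → (all attributes) holds and {Status, Type} is a superkey.

Yes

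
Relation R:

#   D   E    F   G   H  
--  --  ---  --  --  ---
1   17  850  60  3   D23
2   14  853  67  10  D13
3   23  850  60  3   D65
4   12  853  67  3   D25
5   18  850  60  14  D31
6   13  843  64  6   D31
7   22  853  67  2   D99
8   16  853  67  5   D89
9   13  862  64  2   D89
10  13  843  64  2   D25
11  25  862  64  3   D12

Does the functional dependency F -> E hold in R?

No

F=60: rows 1, 3, 5 → E = 850, 850, 850 ✓
F=67: rows 2, 4, 7, 8 → E = 853, 853, 853, 853 ✓
F=64: rows 6, 9, 10, 11 → E takes values {843, 862} — violation
Two rows agree on F but differ on E, so F -> E does not hold.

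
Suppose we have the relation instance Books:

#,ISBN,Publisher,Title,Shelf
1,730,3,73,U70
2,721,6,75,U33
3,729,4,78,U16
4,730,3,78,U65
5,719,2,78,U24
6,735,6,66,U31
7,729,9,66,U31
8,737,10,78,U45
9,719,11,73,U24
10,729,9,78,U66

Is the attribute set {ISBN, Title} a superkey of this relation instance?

Rows 3 and 10 have the same {ISBN, Title} value (ISBN=729, Title=78) but are distinct tuples, so {ISBN, Title} does not determine every attribute — not a superkey.

No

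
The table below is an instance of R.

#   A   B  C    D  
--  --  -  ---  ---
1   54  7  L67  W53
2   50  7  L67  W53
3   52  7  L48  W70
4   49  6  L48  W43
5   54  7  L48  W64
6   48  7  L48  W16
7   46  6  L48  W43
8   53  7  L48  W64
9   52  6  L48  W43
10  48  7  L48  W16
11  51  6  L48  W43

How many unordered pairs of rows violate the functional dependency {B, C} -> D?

8

(B=7, C=L67): all 2 rows agree on D — 0 pairs.
(B=7, C=L48): violating pairs (3,5), (3,6), (3,8), (3,10), (5,6), (5,10), (6,8), (8,10) — 8 pairs.
(B=6, C=L48): all 4 rows agree on D — 0 pairs.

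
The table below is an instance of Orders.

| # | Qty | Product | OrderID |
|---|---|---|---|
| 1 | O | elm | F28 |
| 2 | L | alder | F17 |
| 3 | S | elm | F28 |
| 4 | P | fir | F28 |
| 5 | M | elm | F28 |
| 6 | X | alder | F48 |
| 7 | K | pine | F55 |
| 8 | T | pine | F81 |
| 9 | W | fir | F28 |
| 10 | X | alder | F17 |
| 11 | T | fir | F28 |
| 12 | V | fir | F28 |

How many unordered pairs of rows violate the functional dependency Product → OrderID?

Product=elm: all 3 rows agree on OrderID — 0 pairs.
Product=alder: violating pairs (2,6), (6,10) — 2 pairs.
Product=fir: all 4 rows agree on OrderID — 0 pairs.
Product=pine: violating pairs (7,8) — 1 pair.

3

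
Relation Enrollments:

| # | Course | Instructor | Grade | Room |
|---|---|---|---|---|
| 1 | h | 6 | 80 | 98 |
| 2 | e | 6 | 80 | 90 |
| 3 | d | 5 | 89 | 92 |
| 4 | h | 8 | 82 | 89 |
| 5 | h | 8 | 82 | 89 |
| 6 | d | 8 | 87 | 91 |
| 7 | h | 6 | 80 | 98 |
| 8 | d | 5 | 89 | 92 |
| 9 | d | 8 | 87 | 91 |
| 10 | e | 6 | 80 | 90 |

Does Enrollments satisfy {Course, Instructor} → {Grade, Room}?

Yes

(Course=h, Instructor=6): rows 1, 7 → {Grade,Room} = (80, 98), (80, 98) ✓
(Course=e, Instructor=6): rows 2, 10 → {Grade,Room} = (80, 90), (80, 90) ✓
(Course=d, Instructor=5): rows 3, 8 → {Grade,Room} = (89, 92), (89, 92) ✓
(Course=h, Instructor=8): rows 4, 5 → {Grade,Room} = (82, 89), (82, 89) ✓
(Course=d, Instructor=8): rows 6, 9 → {Grade,Room} = (87, 91), (87, 91) ✓
Every {Course, Instructor} value is associated with a single {Grade, Room} value, so {Course, Instructor} → {Grade, Room} holds.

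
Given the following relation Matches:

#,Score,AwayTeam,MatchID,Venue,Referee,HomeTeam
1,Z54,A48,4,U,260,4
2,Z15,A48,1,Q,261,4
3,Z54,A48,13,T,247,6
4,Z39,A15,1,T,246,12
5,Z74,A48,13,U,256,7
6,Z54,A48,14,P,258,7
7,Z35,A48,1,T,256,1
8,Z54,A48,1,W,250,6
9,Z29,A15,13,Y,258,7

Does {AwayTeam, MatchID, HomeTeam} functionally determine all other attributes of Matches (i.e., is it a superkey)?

All 9 rows have distinct {AwayTeam, MatchID, HomeTeam} values, so {AwayTeam, MatchID, HomeTeam} → (all attributes) holds and {AwayTeam, MatchID, HomeTeam} is a superkey.

Yes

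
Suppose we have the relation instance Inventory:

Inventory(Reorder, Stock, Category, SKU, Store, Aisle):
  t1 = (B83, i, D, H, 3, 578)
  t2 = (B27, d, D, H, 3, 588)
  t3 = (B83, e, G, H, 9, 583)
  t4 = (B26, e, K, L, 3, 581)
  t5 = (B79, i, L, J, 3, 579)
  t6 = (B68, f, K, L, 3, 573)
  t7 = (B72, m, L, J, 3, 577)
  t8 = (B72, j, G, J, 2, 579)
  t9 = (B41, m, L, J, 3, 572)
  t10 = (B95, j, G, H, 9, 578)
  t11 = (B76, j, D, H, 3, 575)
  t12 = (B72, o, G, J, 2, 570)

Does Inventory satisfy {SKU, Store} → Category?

Yes

(SKU=H, Store=3): rows 1, 2, 11 → Category = D, D, D ✓
(SKU=H, Store=9): rows 3, 10 → Category = G, G ✓
(SKU=L, Store=3): rows 4, 6 → Category = K, K ✓
(SKU=J, Store=3): rows 5, 7, 9 → Category = L, L, L ✓
(SKU=J, Store=2): rows 8, 12 → Category = G, G ✓
Every {SKU, Store} value is associated with a single Category value, so {SKU, Store} → Category holds.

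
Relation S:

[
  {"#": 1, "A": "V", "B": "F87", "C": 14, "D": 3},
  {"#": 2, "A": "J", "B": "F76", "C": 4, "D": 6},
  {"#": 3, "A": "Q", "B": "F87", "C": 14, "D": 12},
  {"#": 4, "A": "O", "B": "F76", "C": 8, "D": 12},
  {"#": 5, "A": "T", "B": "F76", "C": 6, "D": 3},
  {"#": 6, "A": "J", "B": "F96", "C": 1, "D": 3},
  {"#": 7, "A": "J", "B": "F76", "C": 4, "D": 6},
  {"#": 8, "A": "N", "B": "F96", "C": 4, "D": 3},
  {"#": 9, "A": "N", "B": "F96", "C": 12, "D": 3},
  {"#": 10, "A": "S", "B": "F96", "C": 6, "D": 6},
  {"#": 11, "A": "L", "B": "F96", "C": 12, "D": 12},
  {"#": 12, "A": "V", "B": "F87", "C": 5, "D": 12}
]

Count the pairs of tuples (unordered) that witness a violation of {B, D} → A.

(B=F76, D=6): all 2 rows agree on A — 0 pairs.
(B=F87, D=12): violating pairs (3,12) — 1 pair.
(B=F96, D=3): violating pairs (6,8), (6,9) — 2 pairs.

3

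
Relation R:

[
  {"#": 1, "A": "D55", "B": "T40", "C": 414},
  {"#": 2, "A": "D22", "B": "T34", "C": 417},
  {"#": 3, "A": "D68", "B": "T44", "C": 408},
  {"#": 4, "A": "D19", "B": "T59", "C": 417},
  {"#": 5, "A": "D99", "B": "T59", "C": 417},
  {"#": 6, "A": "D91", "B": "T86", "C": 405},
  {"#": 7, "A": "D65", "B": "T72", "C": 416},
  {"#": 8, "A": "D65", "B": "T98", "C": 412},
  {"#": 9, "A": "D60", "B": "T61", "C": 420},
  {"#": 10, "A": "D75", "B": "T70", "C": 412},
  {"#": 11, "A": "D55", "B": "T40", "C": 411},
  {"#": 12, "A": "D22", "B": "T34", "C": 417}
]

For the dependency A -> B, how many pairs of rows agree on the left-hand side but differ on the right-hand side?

A=D55: all 2 rows agree on B — 0 pairs.
A=D22: all 2 rows agree on B — 0 pairs.
A=D65: violating pairs (7,8) — 1 pair.

1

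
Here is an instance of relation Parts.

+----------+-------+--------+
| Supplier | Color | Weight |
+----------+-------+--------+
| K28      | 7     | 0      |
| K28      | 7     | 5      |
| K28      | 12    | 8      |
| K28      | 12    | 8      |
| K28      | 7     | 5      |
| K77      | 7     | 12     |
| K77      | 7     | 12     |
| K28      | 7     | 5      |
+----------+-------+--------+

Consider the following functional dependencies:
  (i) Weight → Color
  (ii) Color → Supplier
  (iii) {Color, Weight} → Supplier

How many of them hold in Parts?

(i) Weight → Color: every LHS value maps to a single RHS value — holds.
(ii) Color → Supplier: Color=7: 6 rows → Supplier takes values {K28, K77} — violation — fails.
(iii) {Color, Weight} → Supplier: every LHS value maps to a single RHS value — holds.
2 of the 3 dependencies hold.

2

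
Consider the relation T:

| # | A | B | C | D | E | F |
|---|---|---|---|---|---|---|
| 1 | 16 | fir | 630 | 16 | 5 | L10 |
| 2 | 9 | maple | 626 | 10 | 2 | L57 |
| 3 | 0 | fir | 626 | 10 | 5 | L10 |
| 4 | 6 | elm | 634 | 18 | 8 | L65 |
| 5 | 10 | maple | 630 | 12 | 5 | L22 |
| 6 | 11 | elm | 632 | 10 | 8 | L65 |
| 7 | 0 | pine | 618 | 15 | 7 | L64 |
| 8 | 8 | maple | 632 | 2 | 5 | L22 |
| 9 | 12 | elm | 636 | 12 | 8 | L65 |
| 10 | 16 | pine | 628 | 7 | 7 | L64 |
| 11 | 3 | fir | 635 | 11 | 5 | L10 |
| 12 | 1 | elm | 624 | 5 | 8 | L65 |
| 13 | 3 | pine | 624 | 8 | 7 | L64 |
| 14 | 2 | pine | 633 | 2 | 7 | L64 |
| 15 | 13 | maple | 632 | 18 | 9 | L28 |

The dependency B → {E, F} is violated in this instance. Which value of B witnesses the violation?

maple

B=fir: rows 1, 3, 11 → {E,F} = (5, L10), (5, L10), (5, L10) ✓
B=maple: rows 2, 5, 8, 15 → {E,F} takes values {(2, L57), (5, L22), (9, L28)} — violation
B=elm: rows 4, 6, 9, 12 → {E,F} = (8, L65), (8, L65), (8, L65), (8, L65) ✓
B=pine: rows 7, 10, 13, 14 → {E,F} = (7, L64), (7, L64), (7, L64), (7, L64) ✓
The only B value with inconsistent RHS is B=maple.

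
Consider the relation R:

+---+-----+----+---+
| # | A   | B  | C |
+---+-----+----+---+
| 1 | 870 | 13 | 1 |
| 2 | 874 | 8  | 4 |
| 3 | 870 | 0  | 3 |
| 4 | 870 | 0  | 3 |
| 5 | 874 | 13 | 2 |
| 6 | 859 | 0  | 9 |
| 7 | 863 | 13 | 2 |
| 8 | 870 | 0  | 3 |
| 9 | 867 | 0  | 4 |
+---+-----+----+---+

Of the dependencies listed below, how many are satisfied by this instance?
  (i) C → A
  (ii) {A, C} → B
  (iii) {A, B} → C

(i) C → A: C=4: rows 2, 9 → A takes values {874, 867} — violation; C=2: rows 5, 7 → A takes values {874, 863} — violation — fails.
(ii) {A, C} → B: every LHS value maps to a single RHS value — holds.
(iii) {A, B} → C: every LHS value maps to a single RHS value — holds.
2 of the 3 dependencies hold.

2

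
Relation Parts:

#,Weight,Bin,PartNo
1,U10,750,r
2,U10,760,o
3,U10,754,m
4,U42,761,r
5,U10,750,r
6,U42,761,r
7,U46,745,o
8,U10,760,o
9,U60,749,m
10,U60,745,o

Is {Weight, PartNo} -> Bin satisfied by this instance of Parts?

(Weight=U10, PartNo=r): rows 1, 5 → Bin = 750, 750 ✓
(Weight=U10, PartNo=o): rows 2, 8 → Bin = 760, 760 ✓
(Weight=U10, PartNo=m): row 3 → Bin = 754 ✓
(Weight=U42, PartNo=r): rows 4, 6 → Bin = 761, 761 ✓
(Weight=U46, PartNo=o): row 7 → Bin = 745 ✓
(Weight=U60, PartNo=m): row 9 → Bin = 749 ✓
(Weight=U60, PartNo=o): row 10 → Bin = 745 ✓
Every {Weight, PartNo} value is associated with a single Bin value, so {Weight, PartNo} -> Bin holds.

Yes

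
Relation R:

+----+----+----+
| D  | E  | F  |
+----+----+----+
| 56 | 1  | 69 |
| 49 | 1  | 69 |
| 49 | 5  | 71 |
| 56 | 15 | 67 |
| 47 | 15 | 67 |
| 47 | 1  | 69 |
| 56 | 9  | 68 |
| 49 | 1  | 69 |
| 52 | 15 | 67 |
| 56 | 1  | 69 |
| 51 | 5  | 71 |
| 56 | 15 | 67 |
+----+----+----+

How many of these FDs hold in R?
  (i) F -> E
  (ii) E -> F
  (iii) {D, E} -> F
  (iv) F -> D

(i) F -> E: every LHS value maps to a single RHS value — holds.
(ii) E -> F: every LHS value maps to a single RHS value — holds.
(iii) {D, E} -> F: every LHS value maps to a single RHS value — holds.
(iv) F -> D: F=69: 5 rows → D takes values {56, 49, 47} — violation; F=71: 2 rows → D takes values {49, 51} — violation; F=67: 4 rows → D takes values {56, 47, 52} — violation — fails.
3 of the 4 dependencies hold.

3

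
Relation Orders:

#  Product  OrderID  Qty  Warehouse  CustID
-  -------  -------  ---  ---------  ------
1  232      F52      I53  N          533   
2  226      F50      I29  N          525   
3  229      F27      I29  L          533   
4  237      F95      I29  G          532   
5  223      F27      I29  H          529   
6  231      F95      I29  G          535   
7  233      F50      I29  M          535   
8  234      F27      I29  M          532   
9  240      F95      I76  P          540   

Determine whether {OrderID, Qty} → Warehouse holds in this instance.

(OrderID=F52, Qty=I53): row 1 → Warehouse = N ✓
(OrderID=F50, Qty=I29): rows 2, 7 → Warehouse takes values {N, M} — violation
(OrderID=F27, Qty=I29): rows 3, 5, 8 → Warehouse takes values {L, H, M} — violation
(OrderID=F95, Qty=I29): rows 4, 6 → Warehouse = G, G ✓
(OrderID=F95, Qty=I76): row 9 → Warehouse = P ✓
Two rows agree on {OrderID, Qty} but differ on Warehouse, so {OrderID, Qty} → Warehouse does not hold.

No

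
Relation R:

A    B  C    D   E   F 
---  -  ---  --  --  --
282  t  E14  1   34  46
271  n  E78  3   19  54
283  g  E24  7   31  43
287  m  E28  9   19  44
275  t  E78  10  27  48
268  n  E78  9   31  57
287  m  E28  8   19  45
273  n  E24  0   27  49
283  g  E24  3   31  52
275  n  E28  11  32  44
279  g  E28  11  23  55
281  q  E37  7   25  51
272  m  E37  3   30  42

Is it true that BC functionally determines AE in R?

(B=t, C=E14): 1 row → {A,E} = (282, 34) ✓
(B=n, C=E78): 2 rows → {A,E} takes values {(271, 19), (268, 31)} — violation
(B=g, C=E24): 2 rows → {A,E} = (283, 31), (283, 31) ✓
(B=m, C=E28): 2 rows → {A,E} = (287, 19), (287, 19) ✓
(B=t, C=E78): 1 row → {A,E} = (275, 27) ✓
(B=n, C=E24): 1 row → {A,E} = (273, 27) ✓
(B=n, C=E28): 1 row → {A,E} = (275, 32) ✓
(B=g, C=E28): 1 row → {A,E} = (279, 23) ✓
(B=q, C=E37): 1 row → {A,E} = (281, 25) ✓
(B=m, C=E37): 1 row → {A,E} = (272, 30) ✓
Two rows agree on BC but differ on AE, so BC -> AE does not hold.

No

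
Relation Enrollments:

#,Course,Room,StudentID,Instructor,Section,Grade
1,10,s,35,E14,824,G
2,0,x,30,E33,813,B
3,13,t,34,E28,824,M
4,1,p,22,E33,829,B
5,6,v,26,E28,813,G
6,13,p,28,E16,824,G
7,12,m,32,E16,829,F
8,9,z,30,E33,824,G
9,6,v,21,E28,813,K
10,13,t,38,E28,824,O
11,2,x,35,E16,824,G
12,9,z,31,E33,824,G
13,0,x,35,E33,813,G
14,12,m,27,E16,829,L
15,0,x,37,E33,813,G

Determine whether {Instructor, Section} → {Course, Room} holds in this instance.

(Instructor=E14, Section=824): row 1 → {Course,Room} = (10, s) ✓
(Instructor=E33, Section=813): rows 2, 13, 15 → {Course,Room} = (0, x), (0, x), (0, x) ✓
(Instructor=E28, Section=824): rows 3, 10 → {Course,Room} = (13, t), (13, t) ✓
(Instructor=E33, Section=829): row 4 → {Course,Room} = (1, p) ✓
(Instructor=E28, Section=813): rows 5, 9 → {Course,Room} = (6, v), (6, v) ✓
(Instructor=E16, Section=824): rows 6, 11 → {Course,Room} takes values {(13, p), (2, x)} — violation
(Instructor=E16, Section=829): rows 7, 14 → {Course,Room} = (12, m), (12, m) ✓
(Instructor=E33, Section=824): rows 8, 12 → {Course,Room} = (9, z), (9, z) ✓
Two rows agree on {Instructor, Section} but differ on {Course, Room}, so {Instructor, Section} → {Course, Room} does not hold.

No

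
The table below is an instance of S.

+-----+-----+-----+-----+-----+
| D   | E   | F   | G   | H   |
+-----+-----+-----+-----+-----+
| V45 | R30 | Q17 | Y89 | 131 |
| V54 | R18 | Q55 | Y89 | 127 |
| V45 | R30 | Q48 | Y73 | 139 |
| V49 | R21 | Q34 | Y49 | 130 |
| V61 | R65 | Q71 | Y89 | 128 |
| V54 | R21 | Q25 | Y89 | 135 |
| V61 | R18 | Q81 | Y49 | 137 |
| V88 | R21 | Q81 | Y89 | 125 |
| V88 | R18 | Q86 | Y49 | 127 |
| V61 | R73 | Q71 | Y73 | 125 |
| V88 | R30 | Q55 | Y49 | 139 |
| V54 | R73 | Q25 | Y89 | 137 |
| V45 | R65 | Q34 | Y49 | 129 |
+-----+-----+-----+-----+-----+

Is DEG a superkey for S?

All 13 rows have distinct DEG values, so DEG → (all attributes) holds and DEG is a superkey.

Yes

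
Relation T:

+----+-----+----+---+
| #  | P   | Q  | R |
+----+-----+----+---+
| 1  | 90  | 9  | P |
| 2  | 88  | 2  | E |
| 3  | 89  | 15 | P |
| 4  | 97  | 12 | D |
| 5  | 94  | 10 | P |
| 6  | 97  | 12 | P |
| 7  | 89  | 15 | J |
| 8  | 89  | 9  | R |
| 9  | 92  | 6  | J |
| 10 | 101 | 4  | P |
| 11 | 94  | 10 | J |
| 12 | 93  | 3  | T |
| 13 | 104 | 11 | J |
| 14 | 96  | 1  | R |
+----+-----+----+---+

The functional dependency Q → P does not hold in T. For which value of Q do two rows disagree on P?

Q=9: rows 1, 8 → P takes values {90, 89} — violation
Q=2: row 2 → P = 88 ✓
Q=15: rows 3, 7 → P = 89, 89 ✓
Q=12: rows 4, 6 → P = 97, 97 ✓
Q=10: rows 5, 11 → P = 94, 94 ✓
Q=6: row 9 → P = 92 ✓
Q=4: row 10 → P = 101 ✓
Q=3: row 12 → P = 93 ✓
Q=11: row 13 → P = 104 ✓
Q=1: row 14 → P = 96 ✓
The only Q value with inconsistent P is Q=9.

9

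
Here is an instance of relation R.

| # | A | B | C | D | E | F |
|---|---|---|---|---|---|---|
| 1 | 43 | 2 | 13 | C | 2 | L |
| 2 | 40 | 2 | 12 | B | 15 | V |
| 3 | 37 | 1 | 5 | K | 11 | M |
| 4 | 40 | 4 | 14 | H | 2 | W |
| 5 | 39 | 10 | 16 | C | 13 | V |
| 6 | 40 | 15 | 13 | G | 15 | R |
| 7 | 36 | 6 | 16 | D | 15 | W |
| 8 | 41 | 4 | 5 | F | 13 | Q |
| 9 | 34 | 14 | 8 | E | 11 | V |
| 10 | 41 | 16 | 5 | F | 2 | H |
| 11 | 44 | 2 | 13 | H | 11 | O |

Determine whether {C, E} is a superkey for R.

All 11 rows have distinct {C, E} values, so {C, E} → (all attributes) holds and {C, E} is a superkey.

Yes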